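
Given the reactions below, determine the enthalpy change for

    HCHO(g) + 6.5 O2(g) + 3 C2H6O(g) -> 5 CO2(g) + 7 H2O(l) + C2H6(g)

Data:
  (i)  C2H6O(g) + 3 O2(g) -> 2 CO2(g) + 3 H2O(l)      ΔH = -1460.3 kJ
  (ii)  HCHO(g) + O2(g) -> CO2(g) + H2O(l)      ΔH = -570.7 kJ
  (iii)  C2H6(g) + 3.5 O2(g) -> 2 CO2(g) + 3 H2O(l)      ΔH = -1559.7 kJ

(i) × 3: (3)·(-1460.3) = -4380.9 kJ
(ii) as written: -570.7 kJ
(iii) reversed: +1559.7 kJ
By Hess's law, ΔH = (-4380.9) + (-570.7) + (+1559.7) = -3391.9 kJ

ΔH = -3391.9 kJ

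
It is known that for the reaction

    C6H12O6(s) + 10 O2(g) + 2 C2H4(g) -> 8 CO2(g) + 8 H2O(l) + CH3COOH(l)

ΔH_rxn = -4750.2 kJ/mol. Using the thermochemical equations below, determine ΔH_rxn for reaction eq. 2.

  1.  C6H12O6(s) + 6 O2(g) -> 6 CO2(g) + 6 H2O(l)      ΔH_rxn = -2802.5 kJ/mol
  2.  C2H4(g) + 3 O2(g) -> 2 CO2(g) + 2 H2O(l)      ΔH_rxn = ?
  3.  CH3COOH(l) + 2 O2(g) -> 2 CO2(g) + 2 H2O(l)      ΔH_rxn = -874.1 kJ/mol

ΔH_rxn = -1410.9 kJ/mol

eq. 1 as written: -2802.5 kJ/mol
eq. 2 × 2: contributes 2·x
eq. 3 reversed: +874.1 kJ/mol
-4750.2 = (-2802.5) + (+874.1) + 2·x
x = (-4750.2 − (-1928.4)) / (2) = -1410.9 kJ/mol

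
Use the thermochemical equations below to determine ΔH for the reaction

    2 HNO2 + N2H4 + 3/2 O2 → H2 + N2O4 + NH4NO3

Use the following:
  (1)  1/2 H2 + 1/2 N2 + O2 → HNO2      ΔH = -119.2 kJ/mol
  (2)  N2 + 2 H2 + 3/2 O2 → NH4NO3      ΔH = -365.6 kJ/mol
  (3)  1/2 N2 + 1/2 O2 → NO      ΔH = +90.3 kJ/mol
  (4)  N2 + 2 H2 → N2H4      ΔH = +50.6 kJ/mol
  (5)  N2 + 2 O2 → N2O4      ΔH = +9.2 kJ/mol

(1) reversed and × 2: (-2)·(-119.2) = +238.4 kJ/mol
(2) as written: -365.6 kJ/mol
(3): not needed.
(4) reversed: -50.6 kJ/mol
(5) as written: +9.2 kJ/mol
ΔH = (+238.4) + (-365.6) + (-50.6) + (+9.2) = -168.6 kJ/mol

ΔH = -168.6 kJ/mol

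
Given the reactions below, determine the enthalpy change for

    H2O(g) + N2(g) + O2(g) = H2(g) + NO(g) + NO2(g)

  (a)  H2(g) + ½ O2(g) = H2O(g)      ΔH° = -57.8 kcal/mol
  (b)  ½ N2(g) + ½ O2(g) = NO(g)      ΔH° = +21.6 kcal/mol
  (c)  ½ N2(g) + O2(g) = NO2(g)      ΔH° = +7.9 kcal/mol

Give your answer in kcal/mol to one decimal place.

(a) reversed (reverse to put H2O(g) on the reactant side): +57.8 kcal/mol
(b) as written (NO(g) already on the product side): +21.6 kcal/mol
(c) as written (NO2(g) already on the product side): +7.9 kcal/mol
By Hess's law, ΔH° = (-1)·(-57.8) + (1)·(+21.6) + (1)·(+7.9) = 87.3 kcal/mol

ΔH° = 87.3 kcal/mol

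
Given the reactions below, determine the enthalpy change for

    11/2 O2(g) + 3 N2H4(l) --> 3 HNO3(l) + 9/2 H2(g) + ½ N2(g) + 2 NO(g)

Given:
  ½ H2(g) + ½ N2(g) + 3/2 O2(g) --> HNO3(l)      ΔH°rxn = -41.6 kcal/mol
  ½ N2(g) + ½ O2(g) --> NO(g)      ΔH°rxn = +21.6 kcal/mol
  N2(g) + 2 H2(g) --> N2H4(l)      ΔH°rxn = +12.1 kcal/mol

equation 1 × 3 (×3 to match 3 HNO3(l) in the target): (3)·(-41.6) = -124.8 kcal/mol
equation 2 × 2 (×2 to match 2 NO(g) in the target): (2)·(+21.6) = +43.2 kcal/mol
equation 3 reversed and × 3 (N2H4(l) must end up as a reactant; ×3 to match 3 N2H4(l) in the target): (-3)·(+12.1) = -36.3 kcal/mol
Summing the manipulated equations, ΔH°rxn = (-124.8) + (+43.2) + (-36.3) = -117.9 kcal/mol

ΔH°rxn = -117.9 kcal/mol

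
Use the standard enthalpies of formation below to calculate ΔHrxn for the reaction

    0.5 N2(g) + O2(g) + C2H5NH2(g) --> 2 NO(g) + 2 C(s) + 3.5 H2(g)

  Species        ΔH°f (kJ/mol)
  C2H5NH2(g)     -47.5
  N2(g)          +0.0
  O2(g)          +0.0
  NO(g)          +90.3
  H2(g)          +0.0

ΔHrxn = 228.1 kJ/mol

ΔH°rxn = Σ nΔHf°(products) − Σ nΔHf°(reactants).
Products: 2·(+90.3) + 2·(+0.0) + 7/2·(+0.0) = +180.6
Reactants: 1/2·(+0.0) + 1·(+0.0) + 1·(-47.5) = -47.5
ΔHrxn = (+180.6) − (-47.5) = 228.1 kJ/mol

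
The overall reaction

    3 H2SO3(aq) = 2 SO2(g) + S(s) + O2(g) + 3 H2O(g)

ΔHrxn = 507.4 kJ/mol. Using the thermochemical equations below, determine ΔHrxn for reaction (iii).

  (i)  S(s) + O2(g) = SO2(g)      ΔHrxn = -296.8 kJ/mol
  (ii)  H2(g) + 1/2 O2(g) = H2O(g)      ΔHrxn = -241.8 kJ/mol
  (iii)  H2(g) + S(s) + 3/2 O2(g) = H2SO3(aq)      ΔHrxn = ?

ΔHrxn = -608.8 kJ/mol

(i) × 2 (×2 to match 2 SO2(g) in the target): (2)·(-296.8) = -593.6 kJ/mol
(ii) × 3 (scale by 3 for the 3 H2O(g)): (3)·(-241.8) = -725.4 kJ/mol
(iii) reversed and × 3 (H2SO3(aq) must end up as a reactant; ×3 to match 3 H2SO3(aq) in the target): contributes −3·x
+507.4 = (-593.6) + (-725.4) − 3·x
x = (+507.4 − (-1319.0)) / (-3) = -608.8 kJ/mol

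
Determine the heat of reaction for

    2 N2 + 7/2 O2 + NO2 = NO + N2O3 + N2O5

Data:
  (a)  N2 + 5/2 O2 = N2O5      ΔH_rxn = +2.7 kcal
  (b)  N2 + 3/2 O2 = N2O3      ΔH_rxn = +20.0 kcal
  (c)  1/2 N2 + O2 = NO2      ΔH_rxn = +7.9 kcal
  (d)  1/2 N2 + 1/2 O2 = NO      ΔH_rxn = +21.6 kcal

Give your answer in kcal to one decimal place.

ΔH_rxn = 36.4 kcal

(a) as written (N2O5 already on the product side): +2.7 kcal
(b) as written (N2O3 already on the product side): +20.0 kcal
(c) reversed (NO2 must end up as a reactant): -7.9 kcal
(d) as written (NO already on the product side): +21.6 kcal
Since enthalpy is a state function, ΔH_rxn = (+2.7) + (+20.0) + (-7.9) + (+21.6) = 36.4 kcal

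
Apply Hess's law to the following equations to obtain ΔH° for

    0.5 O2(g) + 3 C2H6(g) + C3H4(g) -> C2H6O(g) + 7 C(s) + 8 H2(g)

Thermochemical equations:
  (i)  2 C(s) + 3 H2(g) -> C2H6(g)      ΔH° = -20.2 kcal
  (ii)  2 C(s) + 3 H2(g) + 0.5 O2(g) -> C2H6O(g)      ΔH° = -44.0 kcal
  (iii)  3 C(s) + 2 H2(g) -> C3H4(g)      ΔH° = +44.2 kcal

ΔH° = -27.6 kcal

(i) reversed and × 3: (-3)·(-20.2) = +60.6 kcal
(ii) as written: -44.0 kcal
(iii) reversed: -44.2 kcal
ΔH° = (+60.6) + (-44.0) + (-44.2) = -27.6 kcal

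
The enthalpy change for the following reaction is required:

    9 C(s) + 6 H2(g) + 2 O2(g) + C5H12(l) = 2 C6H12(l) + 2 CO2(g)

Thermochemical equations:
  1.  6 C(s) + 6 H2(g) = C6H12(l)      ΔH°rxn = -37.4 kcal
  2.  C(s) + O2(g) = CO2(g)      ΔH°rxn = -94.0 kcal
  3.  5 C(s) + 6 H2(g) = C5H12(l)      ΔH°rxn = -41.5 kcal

eq. 1 × 2: (2)·(-37.4) = -74.8 kcal
eq. 2 × 2: (2)·(-94.0) = -188.0 kcal
eq. 3 reversed: +41.5 kcal
ΔH°rxn = (2)·(-37.4) + (2)·(-94.0) + (-1)·(-41.5) = -221.3 kcal

ΔH°rxn = -221.3 kcal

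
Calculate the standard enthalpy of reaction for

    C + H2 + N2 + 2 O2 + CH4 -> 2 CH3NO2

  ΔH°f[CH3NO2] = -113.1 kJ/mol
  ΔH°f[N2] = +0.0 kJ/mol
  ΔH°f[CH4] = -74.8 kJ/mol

ΔH°rxn = Σ nΔHf°(products) − Σ nΔHf°(reactants).
Products: 2·(-113.1) = -226.2
Reactants: 1·(+0.0) + 1·(+0.0) + 1·(+0.0) + 2·(+0.0) + 1·(-74.8) = -74.8
ΔH°rxn = (-226.2) − (-74.8) = -151.4 kJ/mol

ΔH°rxn = -151.4 kJ/mol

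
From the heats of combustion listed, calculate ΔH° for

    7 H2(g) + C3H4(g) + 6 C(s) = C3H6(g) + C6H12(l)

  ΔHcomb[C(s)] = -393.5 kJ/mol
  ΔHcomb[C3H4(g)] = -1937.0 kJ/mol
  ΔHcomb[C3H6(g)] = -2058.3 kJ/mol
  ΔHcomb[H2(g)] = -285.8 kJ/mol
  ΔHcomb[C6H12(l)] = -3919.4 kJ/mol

ΔH° = -320.9 kJ/mol

Using ΔH = Σ nΔHc°(reactants) − Σ nΔHc°(products):
= [7·(-285.8) + 1·(-1937.0) + 6·(-393.5)] − [1·(-2058.3) + 1·(-3919.4)]
= -320.9 kJ/mol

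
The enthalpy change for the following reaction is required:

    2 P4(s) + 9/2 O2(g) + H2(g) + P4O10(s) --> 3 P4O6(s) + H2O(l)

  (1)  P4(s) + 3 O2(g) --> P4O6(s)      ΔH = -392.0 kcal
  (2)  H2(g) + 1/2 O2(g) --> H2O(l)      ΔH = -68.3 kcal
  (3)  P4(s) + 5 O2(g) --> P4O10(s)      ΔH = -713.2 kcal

ΔH = -531.1 kcal

(1) × 3: (3)·(-392.0) = -1176.0 kcal
(2) as written: -68.3 kcal
(3) reversed: +713.2 kcal
ΔH = (3)·(-392.0) + (1)·(-68.3) + (-1)·(-713.2) = -531.1 kcal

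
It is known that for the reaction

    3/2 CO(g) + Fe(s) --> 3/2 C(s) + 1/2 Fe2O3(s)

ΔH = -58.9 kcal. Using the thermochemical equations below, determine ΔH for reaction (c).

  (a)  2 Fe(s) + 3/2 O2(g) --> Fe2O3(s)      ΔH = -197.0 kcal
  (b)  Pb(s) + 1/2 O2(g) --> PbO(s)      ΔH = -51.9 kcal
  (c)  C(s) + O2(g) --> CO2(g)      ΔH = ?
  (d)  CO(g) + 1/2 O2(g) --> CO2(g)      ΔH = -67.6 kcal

ΔH = -94.0 kcal

(a) × 1/2 (scale by 1/2 for the 1/2 Fe2O3(s)): (1/2)·(-197.0) = -98.5 kcal
(b): not needed (PbO(s) appears nowhere else).
(c) reversed and × 3/2 (reverse to put C(s) on the product side; ×3/2 to match 3/2 C(s) in the target): contributes −3/2·x
(d) × 3/2 (×3/2 to match 3/2 CO(g) in the target): (3/2)·(-67.6) = -101.4 kcal
-58.9 = (-98.5) + (-101.4) − 3/2·x
x = (-58.9 − (-199.9)) / (-3/2) = -94.0 kcal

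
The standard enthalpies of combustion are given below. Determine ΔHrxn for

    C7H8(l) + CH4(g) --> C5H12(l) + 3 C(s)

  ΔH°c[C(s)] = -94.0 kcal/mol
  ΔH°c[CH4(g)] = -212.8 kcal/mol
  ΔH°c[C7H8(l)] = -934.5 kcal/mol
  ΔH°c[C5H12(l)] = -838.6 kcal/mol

Using ΔH = Σ nΔHc°(reactants) − Σ nΔHc°(products):
= [1·(-934.5) + 1·(-212.8)] − [1·(-838.6) + 3·(-94.0)]
= -26.7 kcal/mol

ΔHrxn = -26.7 kcal/mol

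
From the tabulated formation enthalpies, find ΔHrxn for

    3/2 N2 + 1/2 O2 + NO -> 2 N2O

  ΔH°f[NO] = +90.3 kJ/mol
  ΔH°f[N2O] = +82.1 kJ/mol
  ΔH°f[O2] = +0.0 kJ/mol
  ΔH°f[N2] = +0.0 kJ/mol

ΔHrxn = 73.9 kJ/mol

ΔH°rxn = Σ nΔHf°(products) − Σ nΔHf°(reactants).
Products: 2·(+82.1) = +164.2
Reactants: 3/2·(+0.0) + 1/2·(+0.0) + 1·(+90.3) = +90.3
ΔHrxn = (+164.2) − (+90.3) = 73.9 kJ/mol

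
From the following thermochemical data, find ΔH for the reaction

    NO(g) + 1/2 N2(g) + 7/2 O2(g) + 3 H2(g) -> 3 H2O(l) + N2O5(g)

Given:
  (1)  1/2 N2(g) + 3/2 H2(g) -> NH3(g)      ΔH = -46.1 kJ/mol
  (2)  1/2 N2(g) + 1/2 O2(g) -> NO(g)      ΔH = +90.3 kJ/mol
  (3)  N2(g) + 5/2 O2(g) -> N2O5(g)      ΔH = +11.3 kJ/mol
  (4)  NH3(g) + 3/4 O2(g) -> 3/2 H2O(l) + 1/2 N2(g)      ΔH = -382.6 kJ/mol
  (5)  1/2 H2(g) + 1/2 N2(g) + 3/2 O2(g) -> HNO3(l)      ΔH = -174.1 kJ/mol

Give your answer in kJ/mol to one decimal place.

ΔH = -936.4 kJ/mol

(1) × 2: (2)·(-46.1) = -92.2 kJ/mol
(2) reversed: -90.3 kJ/mol
(3) as written: +11.3 kJ/mol
(4) × 2: (2)·(-382.6) = -765.2 kJ/mol
(5): not needed.
Summing the manipulated equations, ΔH = (2)·(-46.1) + (-1)·(+90.3) + (1)·(+11.3) + (2)·(-382.6) = -936.4 kJ/mol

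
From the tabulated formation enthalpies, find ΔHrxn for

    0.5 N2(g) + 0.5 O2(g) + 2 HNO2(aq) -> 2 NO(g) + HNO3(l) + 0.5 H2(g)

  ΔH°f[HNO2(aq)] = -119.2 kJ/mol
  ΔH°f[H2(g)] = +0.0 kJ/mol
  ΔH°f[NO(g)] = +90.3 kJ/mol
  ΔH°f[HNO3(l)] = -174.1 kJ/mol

ΔHrxn = 244.9 kJ/mol

Products: 2·(+90.3) + 1·(-174.1) + 1/2·(+0.0) = +6.5
Reactants: 1/2·(+0.0) + 1/2·(+0.0) + 2·(-119.2) = -238.4
ΔHrxn = (+6.5) − (-238.4) = 244.9 kJ/mol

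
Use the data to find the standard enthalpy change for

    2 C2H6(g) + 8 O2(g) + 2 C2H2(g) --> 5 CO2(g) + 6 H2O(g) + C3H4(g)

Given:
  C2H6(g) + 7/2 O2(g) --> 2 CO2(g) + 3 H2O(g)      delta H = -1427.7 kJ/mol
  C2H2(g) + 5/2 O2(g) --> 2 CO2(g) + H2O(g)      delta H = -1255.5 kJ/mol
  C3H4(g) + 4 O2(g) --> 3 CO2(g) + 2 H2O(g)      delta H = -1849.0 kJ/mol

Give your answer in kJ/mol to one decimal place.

equation 1 × 2: (2)·(-1427.7) = -2855.4 kJ/mol
equation 2 × 2: (2)·(-1255.5) = -2511.0 kJ/mol
equation 3 reversed: +1849.0 kJ/mol
Summing the manipulated equations, delta H = (-2855.4) + (-2511.0) + (+1849.0) = -3517.4 kJ/mol

delta H = -3517.4 kJ/mol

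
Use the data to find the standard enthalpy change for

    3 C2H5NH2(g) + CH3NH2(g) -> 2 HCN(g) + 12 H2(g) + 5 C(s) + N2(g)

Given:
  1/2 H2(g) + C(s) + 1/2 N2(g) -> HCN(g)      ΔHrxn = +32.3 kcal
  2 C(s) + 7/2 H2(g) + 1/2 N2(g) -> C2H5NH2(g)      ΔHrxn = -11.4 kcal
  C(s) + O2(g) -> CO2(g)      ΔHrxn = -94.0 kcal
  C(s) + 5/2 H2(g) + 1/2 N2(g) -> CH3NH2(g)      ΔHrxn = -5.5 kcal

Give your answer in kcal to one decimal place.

ΔHrxn = 104.3 kcal

equation 1 × 2: (2)·(+32.3) = +64.6 kcal
equation 2 reversed and × 3: (-3)·(-11.4) = +34.2 kcal
equation 3: not needed.
equation 4 reversed: +5.5 kcal
Combining the equations, ΔHrxn = (+64.6) + (+34.2) + (+5.5) = 104.3 kcal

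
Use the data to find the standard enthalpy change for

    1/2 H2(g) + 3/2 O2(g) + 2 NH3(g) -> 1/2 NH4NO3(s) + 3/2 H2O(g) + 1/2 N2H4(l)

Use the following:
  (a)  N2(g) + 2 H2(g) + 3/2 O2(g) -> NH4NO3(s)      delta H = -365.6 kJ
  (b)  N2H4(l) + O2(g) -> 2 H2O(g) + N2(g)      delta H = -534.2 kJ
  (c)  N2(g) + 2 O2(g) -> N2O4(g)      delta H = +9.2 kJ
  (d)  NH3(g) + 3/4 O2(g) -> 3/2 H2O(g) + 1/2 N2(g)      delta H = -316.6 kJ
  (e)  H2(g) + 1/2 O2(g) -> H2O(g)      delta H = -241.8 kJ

delta H = -428.0 kJ

(a) × 1/2 (scale by 1/2 for the 1/2 NH4NO3(s)): (1/2)·(-365.6) = -182.8 kJ
(b) reversed and × 1/2 (reverse to put N2H4(l) on the product side; ×1/2 to match 1/2 N2H4(l) in the target): (-1/2)·(-534.2) = +267.1 kJ
(c): not needed (N2O4(g) appears nowhere else).
(d) × 2 (scale by 2 for the 2 NH3(g)): (2)·(-316.6) = -633.2 kJ
(e) reversed and × 1/2: (-1/2)·(-241.8) = +120.9 kJ
delta H = (1/2)·(-365.6) + (-1/2)·(-534.2) + (2)·(-316.6) + (-1/2)·(-241.8) = -428.0 kJ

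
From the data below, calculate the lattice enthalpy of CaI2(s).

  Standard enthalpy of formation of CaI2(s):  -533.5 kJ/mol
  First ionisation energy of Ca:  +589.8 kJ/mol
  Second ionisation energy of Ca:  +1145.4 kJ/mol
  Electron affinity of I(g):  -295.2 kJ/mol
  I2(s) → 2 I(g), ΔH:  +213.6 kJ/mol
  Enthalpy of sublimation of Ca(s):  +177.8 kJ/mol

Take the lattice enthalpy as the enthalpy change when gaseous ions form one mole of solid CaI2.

ΔHf° = 1·ΔHsub + 1·(ΣIE) + 1·D(I2) + 2·EA + U
-533.5 = 1·(+177.8) + 1·(+1735.2) + 1·(+213.6) + 2·(-295.2) + U
U = -533.5 − (+1536.2) = -2069.7 kJ/mol

U = -2069.7 kJ/mol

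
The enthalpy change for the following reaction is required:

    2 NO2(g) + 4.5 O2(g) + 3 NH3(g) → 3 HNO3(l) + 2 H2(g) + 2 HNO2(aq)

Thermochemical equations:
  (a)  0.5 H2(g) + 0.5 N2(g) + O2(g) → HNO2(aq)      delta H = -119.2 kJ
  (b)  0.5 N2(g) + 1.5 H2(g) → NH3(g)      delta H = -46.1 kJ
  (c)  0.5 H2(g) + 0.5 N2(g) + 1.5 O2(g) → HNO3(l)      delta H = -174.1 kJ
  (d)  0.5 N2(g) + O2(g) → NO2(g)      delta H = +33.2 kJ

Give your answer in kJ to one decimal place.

delta H = -688.8 kJ

(a) × 2 (×2 to match 2 HNO2(aq) in the target): (2)·(-119.2) = -238.4 kJ
(b) reversed and × 3 (reverse to put NH3(g) on the reactant side; ×3 to match 3 NH3(g) in the target): (-3)·(-46.1) = +138.3 kJ
(c) × 3 (scale by 3 for the 3 HNO3(l)): (3)·(-174.1) = -522.3 kJ
(d) reversed and × 2 (reverse to put NO2(g) on the reactant side; scale by 2 for the 2 NO2(g)): (-2)·(+33.2) = -66.4 kJ
By Hess's law, delta H = (-238.4) + (+138.3) + (-522.3) + (-66.4) = -688.8 kJ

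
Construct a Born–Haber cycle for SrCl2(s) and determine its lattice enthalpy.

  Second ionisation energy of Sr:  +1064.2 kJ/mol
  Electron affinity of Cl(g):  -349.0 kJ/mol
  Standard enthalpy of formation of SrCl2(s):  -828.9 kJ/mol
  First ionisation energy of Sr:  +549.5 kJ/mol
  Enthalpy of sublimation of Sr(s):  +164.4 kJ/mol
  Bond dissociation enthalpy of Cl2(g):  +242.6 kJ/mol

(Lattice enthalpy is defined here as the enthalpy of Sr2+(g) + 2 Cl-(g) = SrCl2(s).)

U = -2151.6 kJ/mol

ΔHf° = 1·ΔHsub + 1·(ΣIE) + 1·D(Cl2) + 2·EA + U
-828.9 = 1·(+164.4) + 1·(+1613.7) + 1·(+242.6) + 2·(-349.0) + U
U = -828.9 − (+1322.7) = -2151.6 kJ/mol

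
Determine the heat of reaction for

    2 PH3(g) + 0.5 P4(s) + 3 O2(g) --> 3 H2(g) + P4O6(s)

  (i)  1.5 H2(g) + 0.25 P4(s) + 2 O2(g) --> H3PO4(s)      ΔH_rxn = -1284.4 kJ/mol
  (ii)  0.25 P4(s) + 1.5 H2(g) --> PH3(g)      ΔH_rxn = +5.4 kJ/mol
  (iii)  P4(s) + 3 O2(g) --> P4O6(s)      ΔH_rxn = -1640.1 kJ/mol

(i): not needed.
(ii) reversed and × 2: (-2)·(+5.4) = -10.8 kJ/mol
(iii) as written: -1640.1 kJ/mol
Since enthalpy is a state function, ΔH_rxn = (-2)·(+5.4) + (1)·(-1640.1) = -1650.9 kJ/mol

ΔH_rxn = -1650.9 kJ/mol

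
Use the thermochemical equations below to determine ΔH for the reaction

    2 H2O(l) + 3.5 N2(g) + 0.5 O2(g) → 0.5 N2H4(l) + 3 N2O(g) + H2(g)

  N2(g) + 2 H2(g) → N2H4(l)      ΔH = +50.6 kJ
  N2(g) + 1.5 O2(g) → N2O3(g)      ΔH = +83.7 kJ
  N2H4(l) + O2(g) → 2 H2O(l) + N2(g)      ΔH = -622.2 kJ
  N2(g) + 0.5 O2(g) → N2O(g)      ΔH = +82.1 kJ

equation 1 reversed and × 1/2: (-1/2)·(+50.6) = -25.3 kJ
equation 2: not needed.
equation 3 reversed: +622.2 kJ
equation 4 × 3: (3)·(+82.1) = +246.3 kJ
ΔH = (-1/2)·(+50.6) + (-1)·(-622.2) + (3)·(+82.1) = 843.2 kJ

ΔH = 843.2 kJ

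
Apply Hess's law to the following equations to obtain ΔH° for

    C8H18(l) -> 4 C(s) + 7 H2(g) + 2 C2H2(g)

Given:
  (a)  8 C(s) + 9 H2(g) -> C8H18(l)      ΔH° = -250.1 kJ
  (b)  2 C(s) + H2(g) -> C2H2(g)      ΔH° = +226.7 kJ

ΔH° = 703.5 kJ

(a) reversed: +250.1 kJ
(b) × 2: (2)·(+226.7) = +453.4 kJ
Combining the equations, ΔH° = (-1)·(-250.1) + (2)·(+226.7) = 703.5 kJ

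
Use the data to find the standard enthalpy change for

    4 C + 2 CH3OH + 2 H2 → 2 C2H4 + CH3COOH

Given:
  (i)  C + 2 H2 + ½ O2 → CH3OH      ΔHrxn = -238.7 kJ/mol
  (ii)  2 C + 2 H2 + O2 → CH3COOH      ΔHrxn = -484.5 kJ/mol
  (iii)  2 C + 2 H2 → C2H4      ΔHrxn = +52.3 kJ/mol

ΔHrxn = 97.5 kJ/mol

(i) reversed and × 2 (CH3OH must end up as a reactant; scale by 2 for the 2 CH3OH): (-2)·(-238.7) = +477.4 kJ/mol
(ii) as written (CH3COOH already on the product side): -484.5 kJ/mol
(iii) × 2 (×2 to match 2 C2H4 in the target): (2)·(+52.3) = +104.6 kJ/mol
ΔHrxn = (+477.4) + (-484.5) + (+104.6) = 97.5 kJ/mol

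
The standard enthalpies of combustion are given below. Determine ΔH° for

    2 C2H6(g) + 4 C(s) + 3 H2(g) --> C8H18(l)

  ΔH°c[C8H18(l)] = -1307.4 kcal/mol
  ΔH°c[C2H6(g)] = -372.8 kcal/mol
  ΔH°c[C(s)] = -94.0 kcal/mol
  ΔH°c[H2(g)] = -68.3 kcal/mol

ΔH° = -19.1 kcal/mol

Using ΔH = Σ nΔHc°(reactants) − Σ nΔHc°(products):
= [2·(-372.8) + 4·(-94.0) + 3·(-68.3)] − [1·(-1307.4)]
= -19.1 kcal/mol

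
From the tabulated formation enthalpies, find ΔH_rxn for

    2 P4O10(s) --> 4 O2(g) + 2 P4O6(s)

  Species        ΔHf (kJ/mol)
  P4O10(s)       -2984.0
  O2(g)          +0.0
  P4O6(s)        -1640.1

ΔH°rxn = Σ nΔHf°(products) − Σ nΔHf°(reactants).
Products: 4·(+0.0) + 2·(-1640.1) = -3280.2
Reactants: 2·(-2984.0) = -5968.0
ΔH_rxn = (-3280.2) − (-5968.0) = 2687.8 kJ/mol

ΔH_rxn = 2687.8 kJ/mol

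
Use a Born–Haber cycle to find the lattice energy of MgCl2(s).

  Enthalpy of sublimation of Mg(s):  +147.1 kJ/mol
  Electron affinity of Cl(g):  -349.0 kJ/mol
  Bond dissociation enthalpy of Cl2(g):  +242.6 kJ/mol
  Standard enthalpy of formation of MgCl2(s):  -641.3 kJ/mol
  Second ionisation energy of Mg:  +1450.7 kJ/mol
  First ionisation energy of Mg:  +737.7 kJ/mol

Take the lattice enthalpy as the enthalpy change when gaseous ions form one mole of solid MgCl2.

ΔHf° = 1·ΔHsub + 1·(ΣIE) + 1·D(Cl2) + 2·EA + U
-641.3 = 1·(+147.1) + 1·(+2188.4) + 1·(+242.6) + 2·(-349.0) + U
U = -641.3 − (+1880.1) = -2521.4 kJ/mol

U = -2521.4 kJ/mol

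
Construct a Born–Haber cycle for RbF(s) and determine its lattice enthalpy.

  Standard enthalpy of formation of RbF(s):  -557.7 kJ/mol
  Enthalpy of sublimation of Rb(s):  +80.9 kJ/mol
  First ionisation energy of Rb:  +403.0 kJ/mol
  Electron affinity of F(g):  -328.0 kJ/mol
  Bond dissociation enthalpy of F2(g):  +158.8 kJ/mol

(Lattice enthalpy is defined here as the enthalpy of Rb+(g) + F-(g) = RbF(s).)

U = -793.0 kJ/mol

ΔHf° = 1·ΔHsub + 1·(ΣIE) + 1/2·D(F2) + 1·EA + U
-557.7 = 1·(+80.9) + 1·(+403.0) + 1/2·(+158.8) + 1·(-328.0) + U
U = -557.7 − (+235.3) = -793.0 kJ/mol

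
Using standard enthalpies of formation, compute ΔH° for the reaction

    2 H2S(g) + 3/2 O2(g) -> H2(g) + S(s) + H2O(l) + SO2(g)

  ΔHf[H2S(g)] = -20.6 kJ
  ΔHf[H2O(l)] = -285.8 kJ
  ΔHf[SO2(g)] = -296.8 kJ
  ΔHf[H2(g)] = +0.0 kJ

ΔH° = -541.4 kJ

Products: 1·(+0.0) + 1·(+0.0) + 1·(-285.8) + 1·(-296.8) = -582.6
Reactants: 2·(-20.6) + 3/2·(+0.0) = -41.2
ΔH° = (-582.6) − (-41.2) = -541.4 kJ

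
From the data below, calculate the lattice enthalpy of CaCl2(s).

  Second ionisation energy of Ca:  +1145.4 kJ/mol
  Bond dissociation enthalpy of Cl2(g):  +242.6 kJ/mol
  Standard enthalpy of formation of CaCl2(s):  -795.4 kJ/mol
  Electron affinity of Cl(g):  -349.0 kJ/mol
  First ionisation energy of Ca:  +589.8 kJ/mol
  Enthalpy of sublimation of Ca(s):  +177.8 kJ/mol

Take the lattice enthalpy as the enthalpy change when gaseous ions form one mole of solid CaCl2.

U = -2253.0 kJ/mol

ΔHf° = 1·ΔHsub + 1·(ΣIE) + 1·D(Cl2) + 2·EA + U
-795.4 = 1·(+177.8) + 1·(+1735.2) + 1·(+242.6) + 2·(-349.0) + U
U = -795.4 − (+1457.6) = -2253.0 kJ/mol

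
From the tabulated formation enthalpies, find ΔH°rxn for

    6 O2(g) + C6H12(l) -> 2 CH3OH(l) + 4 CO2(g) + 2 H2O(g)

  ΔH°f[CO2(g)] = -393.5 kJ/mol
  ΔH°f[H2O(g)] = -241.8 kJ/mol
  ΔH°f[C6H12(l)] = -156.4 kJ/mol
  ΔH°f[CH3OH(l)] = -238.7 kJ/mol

Products: 2·(-238.7) + 4·(-393.5) + 2·(-241.8) = -2535.0
Reactants: 6·(+0.0) + 1·(-156.4) = -156.4
ΔH°rxn = (-2535.0) − (-156.4) = -2378.6 kJ/mol

ΔH°rxn = -2378.6 kJ/mol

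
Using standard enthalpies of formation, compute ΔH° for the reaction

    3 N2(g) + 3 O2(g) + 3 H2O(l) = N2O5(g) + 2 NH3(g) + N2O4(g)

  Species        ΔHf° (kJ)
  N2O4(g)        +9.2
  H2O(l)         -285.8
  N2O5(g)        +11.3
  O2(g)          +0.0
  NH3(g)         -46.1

ΔH° = 785.7 kJ

Products: 1·(+11.3) + 2·(-46.1) + 1·(+9.2) = -71.7
Reactants: 3·(+0.0) + 3·(+0.0) + 3·(-285.8) = -857.4
ΔH° = (-71.7) − (-857.4) = 785.7 kJ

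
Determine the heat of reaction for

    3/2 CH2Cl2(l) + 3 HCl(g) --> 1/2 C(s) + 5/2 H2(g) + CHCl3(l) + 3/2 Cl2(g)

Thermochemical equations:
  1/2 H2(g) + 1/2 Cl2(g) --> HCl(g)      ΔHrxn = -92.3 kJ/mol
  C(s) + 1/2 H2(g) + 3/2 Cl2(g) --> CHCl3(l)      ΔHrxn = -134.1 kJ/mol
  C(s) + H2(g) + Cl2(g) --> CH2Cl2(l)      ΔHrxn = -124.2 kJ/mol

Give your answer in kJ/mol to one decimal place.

equation 1 reversed and × 3 (reverse to put HCl(g) on the reactant side; scale by 3 for the 3 HCl(g)): (-3)·(-92.3) = +276.9 kJ/mol
equation 2 as written (CHCl3(l) already on the product side): -134.1 kJ/mol
equation 3 reversed and × 3/2 (CH2Cl2(l) must end up as a reactant; ×3/2 to match 3/2 CH2Cl2(l) in the target): (-3/2)·(-124.2) = +186.3 kJ/mol
By Hess's law, ΔHrxn = (+276.9) + (-134.1) + (+186.3) = 329.1 kJ/mol

ΔHrxn = 329.1 kJ/mol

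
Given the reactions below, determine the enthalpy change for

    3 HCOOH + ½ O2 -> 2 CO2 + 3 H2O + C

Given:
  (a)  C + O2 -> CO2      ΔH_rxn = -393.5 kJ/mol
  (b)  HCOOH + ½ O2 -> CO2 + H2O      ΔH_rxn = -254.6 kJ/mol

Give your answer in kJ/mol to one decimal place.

(a) reversed: +393.5 kJ/mol
(b) × 3: (3)·(-254.6) = -763.8 kJ/mol
ΔH_rxn = (+393.5) + (-763.8) = -370.3 kJ/mol

ΔH_rxn = -370.3 kJ/mol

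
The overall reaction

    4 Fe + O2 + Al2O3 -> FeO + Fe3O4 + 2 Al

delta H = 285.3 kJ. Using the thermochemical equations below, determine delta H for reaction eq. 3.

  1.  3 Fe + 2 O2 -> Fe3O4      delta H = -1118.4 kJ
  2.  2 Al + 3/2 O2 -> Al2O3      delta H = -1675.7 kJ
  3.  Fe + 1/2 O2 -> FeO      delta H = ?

eq. 1 as written: -1118.4 kJ
eq. 2 reversed: +1675.7 kJ
eq. 3 as written: contributes x
+285.3 = (-1118.4) + (+1675.7) + x
x = (+285.3 − (+557.3)) / (1) = -272.0 kJ

delta H = -272.0 kJ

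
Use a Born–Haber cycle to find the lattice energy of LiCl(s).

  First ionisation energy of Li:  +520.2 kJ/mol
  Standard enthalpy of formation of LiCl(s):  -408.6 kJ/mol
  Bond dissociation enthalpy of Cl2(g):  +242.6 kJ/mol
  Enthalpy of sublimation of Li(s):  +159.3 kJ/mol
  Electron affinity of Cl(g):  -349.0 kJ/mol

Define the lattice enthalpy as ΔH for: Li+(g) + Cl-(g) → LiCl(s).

U = -860.4 kJ/mol

ΔHf° = 1·ΔHsub + 1·(ΣIE) + 1/2·D(Cl2) + 1·EA + U
-408.6 = 1·(+159.3) + 1·(+520.2) + 1/2·(+242.6) + 1·(-349.0) + U
U = -408.6 − (+451.8) = -860.4 kJ/mol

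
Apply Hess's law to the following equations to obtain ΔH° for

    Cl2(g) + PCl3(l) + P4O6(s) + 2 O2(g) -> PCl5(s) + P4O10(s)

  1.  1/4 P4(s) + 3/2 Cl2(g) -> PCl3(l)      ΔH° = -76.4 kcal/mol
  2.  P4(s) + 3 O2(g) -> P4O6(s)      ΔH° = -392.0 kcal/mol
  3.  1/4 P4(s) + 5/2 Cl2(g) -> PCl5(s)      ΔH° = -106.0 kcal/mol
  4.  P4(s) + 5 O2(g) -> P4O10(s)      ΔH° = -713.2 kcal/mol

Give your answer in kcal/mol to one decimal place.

ΔH° = -350.8 kcal/mol

eq. 1 reversed (reverse to put PCl3(l) on the reactant side): +76.4 kcal/mol
eq. 2 reversed (reverse to put P4O6(s) on the reactant side): +392.0 kcal/mol
eq. 3 as written (PCl5(s) already on the product side): -106.0 kcal/mol
eq. 4 as written (P4O10(s) already on the product side): -713.2 kcal/mol
ΔH° = (-1)·(-76.4) + (-1)·(-392.0) + (1)·(-106.0) + (1)·(-713.2) = -350.8 kcal/mol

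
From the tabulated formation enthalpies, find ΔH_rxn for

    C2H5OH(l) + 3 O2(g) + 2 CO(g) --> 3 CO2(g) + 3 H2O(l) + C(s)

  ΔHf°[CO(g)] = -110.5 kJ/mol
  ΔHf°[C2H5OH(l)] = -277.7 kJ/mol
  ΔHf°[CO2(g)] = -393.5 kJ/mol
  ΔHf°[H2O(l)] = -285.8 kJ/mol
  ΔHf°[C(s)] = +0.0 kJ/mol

ΔH_rxn = -1539.2 kJ/mol

Products: 3·(-393.5) + 3·(-285.8) + 1·(+0.0) = -2037.9
Reactants: 1·(-277.7) + 3·(+0.0) + 2·(-110.5) = -498.7
ΔH_rxn = (-2037.9) − (-498.7) = -1539.2 kJ/mol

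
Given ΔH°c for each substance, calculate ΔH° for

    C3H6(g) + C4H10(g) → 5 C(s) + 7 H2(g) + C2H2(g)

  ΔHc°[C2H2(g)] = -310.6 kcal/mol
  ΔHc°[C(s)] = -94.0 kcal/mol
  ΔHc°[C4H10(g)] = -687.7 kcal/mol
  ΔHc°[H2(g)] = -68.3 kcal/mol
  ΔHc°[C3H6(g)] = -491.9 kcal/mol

Using ΔH = Σ nΔHc°(reactants) − Σ nΔHc°(products):
= [1·(-491.9) + 1·(-687.7)] − [5·(-94.0) + 7·(-68.3) + 1·(-310.6)]
= 79.1 kcal/mol

ΔH° = 79.1 kcal/mol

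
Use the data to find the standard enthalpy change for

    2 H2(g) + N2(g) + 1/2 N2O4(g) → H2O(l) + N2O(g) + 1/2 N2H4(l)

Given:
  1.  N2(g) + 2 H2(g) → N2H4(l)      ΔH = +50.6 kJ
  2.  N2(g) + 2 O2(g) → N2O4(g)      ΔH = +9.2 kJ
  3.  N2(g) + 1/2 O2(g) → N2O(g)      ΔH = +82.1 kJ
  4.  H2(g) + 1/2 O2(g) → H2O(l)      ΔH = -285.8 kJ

eq. 1 × 1/2: (1/2)·(+50.6) = +25.3 kJ
eq. 2 reversed and × 1/2: (-1/2)·(+9.2) = -4.6 kJ
eq. 3 as written: +82.1 kJ
eq. 4 as written: -285.8 kJ
Summing the manipulated equations, ΔH = (+25.3) + (-4.6) + (+82.1) + (-285.8) = -183.0 kJ

ΔH = -183.0 kJ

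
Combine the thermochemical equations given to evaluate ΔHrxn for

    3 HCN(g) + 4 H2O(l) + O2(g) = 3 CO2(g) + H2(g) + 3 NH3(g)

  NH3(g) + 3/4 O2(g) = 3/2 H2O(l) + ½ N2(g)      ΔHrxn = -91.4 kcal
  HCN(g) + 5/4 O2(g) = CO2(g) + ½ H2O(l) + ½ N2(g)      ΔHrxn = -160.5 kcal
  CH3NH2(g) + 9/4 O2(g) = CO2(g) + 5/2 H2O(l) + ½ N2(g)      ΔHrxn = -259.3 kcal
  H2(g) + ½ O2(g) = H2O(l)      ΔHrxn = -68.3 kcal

ΔHrxn = -139.0 kcal

equation 1 reversed and × 3 (NH3(g) must end up as a product; ×3 to match 3 NH3(g) in the target): (-3)·(-91.4) = +274.2 kcal
equation 2 × 3 (scale by 3 for the 3 HCN(g)): (3)·(-160.5) = -481.5 kcal
equation 3: not needed (CH3NH2(g) appears nowhere else).
equation 4 reversed (reverse to put H2(g) on the product side): +68.3 kcal
ΔHrxn = (+274.2) + (-481.5) + (+68.3) = -139.0 kcal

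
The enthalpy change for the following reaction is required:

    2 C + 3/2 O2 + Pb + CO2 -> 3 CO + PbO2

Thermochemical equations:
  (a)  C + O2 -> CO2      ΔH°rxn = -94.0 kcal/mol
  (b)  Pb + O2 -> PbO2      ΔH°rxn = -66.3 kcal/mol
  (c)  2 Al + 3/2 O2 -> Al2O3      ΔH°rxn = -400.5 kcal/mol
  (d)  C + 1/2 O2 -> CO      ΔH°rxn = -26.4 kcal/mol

(a) reversed: +94.0 kcal/mol
(b) as written: -66.3 kcal/mol
(c): not needed.
(d) × 3: (3)·(-26.4) = -79.2 kcal/mol
ΔH°rxn = (+94.0) + (-66.3) + (-79.2) = -51.5 kcal/mol

ΔH°rxn = -51.5 kcal/mol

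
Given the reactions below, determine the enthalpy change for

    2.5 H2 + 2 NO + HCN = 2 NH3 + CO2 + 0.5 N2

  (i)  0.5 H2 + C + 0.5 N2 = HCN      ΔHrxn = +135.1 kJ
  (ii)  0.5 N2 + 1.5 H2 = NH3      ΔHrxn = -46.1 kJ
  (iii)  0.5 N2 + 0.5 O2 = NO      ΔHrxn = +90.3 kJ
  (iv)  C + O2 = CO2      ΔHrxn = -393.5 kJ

ΔHrxn = -801.4 kJ

(i) reversed: -135.1 kJ
(ii) × 2: (2)·(-46.1) = -92.2 kJ
(iii) reversed and × 2: (-2)·(+90.3) = -180.6 kJ
(iv) as written: -393.5 kJ
Summing the manipulated equations, ΔHrxn = (-1)·(+135.1) + (2)·(-46.1) + (-2)·(+90.3) + (1)·(-393.5) = -801.4 kJ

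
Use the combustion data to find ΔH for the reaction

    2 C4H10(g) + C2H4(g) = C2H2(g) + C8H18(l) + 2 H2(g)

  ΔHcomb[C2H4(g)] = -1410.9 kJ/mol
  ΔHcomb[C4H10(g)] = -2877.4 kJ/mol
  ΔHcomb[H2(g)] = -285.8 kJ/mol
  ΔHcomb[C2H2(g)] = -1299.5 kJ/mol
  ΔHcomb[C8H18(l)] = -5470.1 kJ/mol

ΔH = 175.5 kJ/mol

With combustion enthalpies, reactants minus products:
= [2·(-2877.4) + 1·(-1410.9)] − [1·(-1299.5) + 1·(-5470.1) + 2·(-285.8)]
= 175.5 kJ/mol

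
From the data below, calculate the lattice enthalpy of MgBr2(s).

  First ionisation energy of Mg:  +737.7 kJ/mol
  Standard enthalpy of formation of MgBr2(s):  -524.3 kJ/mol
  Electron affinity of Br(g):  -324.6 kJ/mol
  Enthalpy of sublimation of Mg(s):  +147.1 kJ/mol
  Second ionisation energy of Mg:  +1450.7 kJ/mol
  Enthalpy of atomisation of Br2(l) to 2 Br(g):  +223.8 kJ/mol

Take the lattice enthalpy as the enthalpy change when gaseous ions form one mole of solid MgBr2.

ΔHf° = 1·ΔHsub + 1·(ΣIE) + 1·D(Br2) + 2·EA + U
-524.3 = 1·(+147.1) + 1·(+2188.4) + 1·(+223.8) + 2·(-324.6) + U
U = -524.3 − (+1910.1) = -2434.4 kJ/mol

U = -2434.4 kJ/mol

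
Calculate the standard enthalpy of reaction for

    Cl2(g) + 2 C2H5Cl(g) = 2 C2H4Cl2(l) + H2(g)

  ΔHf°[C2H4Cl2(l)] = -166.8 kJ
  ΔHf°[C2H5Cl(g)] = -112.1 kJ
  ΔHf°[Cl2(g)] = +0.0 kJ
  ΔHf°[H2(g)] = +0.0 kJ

Products: 2·(-166.8) + 1·(+0.0) = -333.6
Reactants: 1·(+0.0) + 2·(-112.1) = -224.2
ΔH° = (-333.6) − (-224.2) = -109.4 kJ

ΔH° = -109.4 kJ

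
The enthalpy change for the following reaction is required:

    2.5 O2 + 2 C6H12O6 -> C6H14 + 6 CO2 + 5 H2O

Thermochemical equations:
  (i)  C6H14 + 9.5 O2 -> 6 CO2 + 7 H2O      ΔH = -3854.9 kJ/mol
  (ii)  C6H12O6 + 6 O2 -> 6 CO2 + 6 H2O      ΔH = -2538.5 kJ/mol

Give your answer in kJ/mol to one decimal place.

ΔH = -1222.1 kJ/mol

(i) reversed: +3854.9 kJ/mol
(ii) × 2: (2)·(-2538.5) = -5077.0 kJ/mol
Combining the equations, ΔH = (+3854.9) + (-5077.0) = -1222.1 kJ/mol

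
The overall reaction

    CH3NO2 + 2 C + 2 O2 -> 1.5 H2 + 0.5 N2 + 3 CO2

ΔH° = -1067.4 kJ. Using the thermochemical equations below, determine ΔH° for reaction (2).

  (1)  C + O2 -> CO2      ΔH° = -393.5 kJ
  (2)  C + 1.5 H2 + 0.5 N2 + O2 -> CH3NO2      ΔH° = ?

ΔH° = -113.1 kJ

(1) × 3: (3)·(-393.5) = -1180.5 kJ
(2) reversed: contributes −x
-1067.4 = (-1180.5) − x
x = (-1067.4 − (-1180.5)) / (-1) = -113.1 kJ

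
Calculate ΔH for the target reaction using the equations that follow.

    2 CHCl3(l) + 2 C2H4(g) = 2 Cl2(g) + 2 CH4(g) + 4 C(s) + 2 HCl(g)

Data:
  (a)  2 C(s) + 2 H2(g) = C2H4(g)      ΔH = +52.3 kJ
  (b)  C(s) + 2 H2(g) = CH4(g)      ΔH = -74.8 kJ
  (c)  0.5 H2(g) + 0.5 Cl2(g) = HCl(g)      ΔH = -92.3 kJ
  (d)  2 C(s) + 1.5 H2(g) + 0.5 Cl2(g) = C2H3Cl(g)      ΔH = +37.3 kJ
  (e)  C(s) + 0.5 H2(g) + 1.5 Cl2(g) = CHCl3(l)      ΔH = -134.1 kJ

(a) reversed and × 2 (C2H4(g) must end up as a reactant; ×2 to match 2 C2H4(g) in the target): (-2)·(+52.3) = -104.6 kJ
(b) × 2 (×2 to match 2 CH4(g) in the target): (2)·(-74.8) = -149.6 kJ
(c) × 2 (scale by 2 for the 2 HCl(g)): (2)·(-92.3) = -184.6 kJ
(d): not needed (C2H3Cl(g) appears nowhere else).
(e) reversed and × 2 (CHCl3(l) must end up as a reactant; scale by 2 for the 2 CHCl3(l)): (-2)·(-134.1) = +268.2 kJ
ΔH = (-104.6) + (-149.6) + (-184.6) + (+268.2) = -170.6 kJ

ΔH = -170.6 kJ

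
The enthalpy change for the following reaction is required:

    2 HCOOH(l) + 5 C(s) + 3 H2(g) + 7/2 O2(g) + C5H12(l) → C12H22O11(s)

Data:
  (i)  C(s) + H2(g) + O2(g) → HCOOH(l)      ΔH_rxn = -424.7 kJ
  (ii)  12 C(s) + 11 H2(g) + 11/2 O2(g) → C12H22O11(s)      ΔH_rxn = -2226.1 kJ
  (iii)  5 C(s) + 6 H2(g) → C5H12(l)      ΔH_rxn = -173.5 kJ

ΔH_rxn = -1203.2 kJ

(i) reversed and × 2 (HCOOH(l) must end up as a reactant; scale by 2 for the 2 HCOOH(l)): (-2)·(-424.7) = +849.4 kJ
(ii) as written (C12H22O11(s) already on the product side): -2226.1 kJ
(iii) reversed (reverse to put C5H12(l) on the reactant side): +173.5 kJ
Summing the manipulated equations, ΔH_rxn = (-2)·(-424.7) + (1)·(-2226.1) + (-1)·(-173.5) = -1203.2 kJ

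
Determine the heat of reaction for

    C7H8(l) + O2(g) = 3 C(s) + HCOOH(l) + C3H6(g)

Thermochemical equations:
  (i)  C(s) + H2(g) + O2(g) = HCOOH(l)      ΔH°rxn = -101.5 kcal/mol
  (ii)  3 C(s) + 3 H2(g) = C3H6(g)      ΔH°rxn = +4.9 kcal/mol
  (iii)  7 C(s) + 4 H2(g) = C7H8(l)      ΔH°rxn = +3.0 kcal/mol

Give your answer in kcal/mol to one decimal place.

(i) as written (HCOOH(l) already on the product side): -101.5 kcal/mol
(ii) as written (C3H6(g) already on the product side): +4.9 kcal/mol
(iii) reversed (reverse to put C7H8(l) on the reactant side): -3.0 kcal/mol
Summing the manipulated equations, ΔH°rxn = (-101.5) + (+4.9) + (-3.0) = -99.6 kcal/mol

ΔH°rxn = -99.6 kcal/mol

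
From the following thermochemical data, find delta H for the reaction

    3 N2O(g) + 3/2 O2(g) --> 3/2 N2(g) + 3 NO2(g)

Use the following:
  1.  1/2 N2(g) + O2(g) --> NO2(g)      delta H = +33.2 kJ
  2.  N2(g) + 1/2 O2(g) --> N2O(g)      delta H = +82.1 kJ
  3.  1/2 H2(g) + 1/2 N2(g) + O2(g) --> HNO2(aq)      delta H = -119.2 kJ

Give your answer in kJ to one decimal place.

delta H = -146.7 kJ

eq. 1 × 3: (3)·(+33.2) = +99.6 kJ
eq. 2 reversed and × 3: (-3)·(+82.1) = -246.3 kJ
eq. 3: not needed.
delta H = (+99.6) + (-246.3) = -146.7 kJ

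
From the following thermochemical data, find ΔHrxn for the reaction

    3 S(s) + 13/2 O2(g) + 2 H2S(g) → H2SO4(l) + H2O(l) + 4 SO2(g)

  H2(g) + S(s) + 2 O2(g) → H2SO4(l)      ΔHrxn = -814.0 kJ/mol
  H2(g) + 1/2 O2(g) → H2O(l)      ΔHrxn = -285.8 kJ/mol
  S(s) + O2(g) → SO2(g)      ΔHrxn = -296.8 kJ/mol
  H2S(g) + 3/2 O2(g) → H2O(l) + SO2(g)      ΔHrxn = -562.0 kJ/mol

equation 1 as written: -814.0 kJ/mol
equation 2 reversed: +285.8 kJ/mol
equation 3 × 2: (2)·(-296.8) = -593.6 kJ/mol
equation 4 × 2: (2)·(-562.0) = -1124.0 kJ/mol
Combining the equations, ΔHrxn = (1)·(-814.0) + (-1)·(-285.8) + (2)·(-296.8) + (2)·(-562.0) = -2245.8 kJ/mol

ΔHrxn = -2245.8 kJ/mol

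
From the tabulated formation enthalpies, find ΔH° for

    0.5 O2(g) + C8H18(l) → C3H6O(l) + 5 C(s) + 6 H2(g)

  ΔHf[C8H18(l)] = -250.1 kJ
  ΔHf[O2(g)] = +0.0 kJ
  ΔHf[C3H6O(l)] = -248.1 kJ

ΔH°rxn = Σ nΔHf°(products) − Σ nΔHf°(reactants).
Products: 1·(-248.1) + 5·(+0.0) + 6·(+0.0) = -248.1
Reactants: 1/2·(+0.0) + 1·(-250.1) = -250.1
ΔH° = (-248.1) − (-250.1) = 2.0 kJ

ΔH° = 2.0 kJ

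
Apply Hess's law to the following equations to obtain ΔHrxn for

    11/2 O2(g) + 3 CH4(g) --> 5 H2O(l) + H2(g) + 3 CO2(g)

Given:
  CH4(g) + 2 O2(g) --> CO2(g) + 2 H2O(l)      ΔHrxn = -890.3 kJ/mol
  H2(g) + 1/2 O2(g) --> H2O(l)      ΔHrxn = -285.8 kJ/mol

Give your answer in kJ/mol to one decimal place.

ΔHrxn = -2385.1 kJ/mol

equation 1 × 3 (scale by 3 for the 3 CH4(g)): (3)·(-890.3) = -2670.9 kJ/mol
equation 2 reversed (reverse to put H2(g) on the product side): +285.8 kJ/mol
ΔHrxn = (-2670.9) + (+285.8) = -2385.1 kJ/mol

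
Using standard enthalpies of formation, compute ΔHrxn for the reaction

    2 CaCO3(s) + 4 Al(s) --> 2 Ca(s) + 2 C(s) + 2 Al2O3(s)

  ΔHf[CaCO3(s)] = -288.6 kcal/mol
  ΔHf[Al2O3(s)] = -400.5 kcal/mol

Products: 2·(+0.0) + 2·(+0.0) + 2·(-400.5) = -801.0
Reactants: 2·(-288.6) + 4·(+0.0) = -577.2
ΔHrxn = (-801.0) − (-577.2) = -223.8 kcal/mol

ΔHrxn = -223.8 kcal/mol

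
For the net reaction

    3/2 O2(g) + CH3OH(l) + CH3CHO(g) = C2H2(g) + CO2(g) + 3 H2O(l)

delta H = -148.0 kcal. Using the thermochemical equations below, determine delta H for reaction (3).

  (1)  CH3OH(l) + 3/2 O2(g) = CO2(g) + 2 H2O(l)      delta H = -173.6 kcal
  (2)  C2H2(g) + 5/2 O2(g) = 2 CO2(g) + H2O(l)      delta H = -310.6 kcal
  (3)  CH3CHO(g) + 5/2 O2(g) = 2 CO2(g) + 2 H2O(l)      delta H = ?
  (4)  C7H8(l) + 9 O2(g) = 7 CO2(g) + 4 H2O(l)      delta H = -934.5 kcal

(1) as written (CH3OH(l) already on the reactant side): -173.6 kcal
(2) reversed (C2H2(g) must end up as a product): +310.6 kcal
(3) as written (CH3CHO(g) already on the reactant side): contributes x
(4): not needed (C7H8(l) appears nowhere else).
-148.0 = (-173.6) + (+310.6) + x
x = (-148.0 − (+137.0)) / (1) = -285.0 kcal

delta H = -285.0 kcal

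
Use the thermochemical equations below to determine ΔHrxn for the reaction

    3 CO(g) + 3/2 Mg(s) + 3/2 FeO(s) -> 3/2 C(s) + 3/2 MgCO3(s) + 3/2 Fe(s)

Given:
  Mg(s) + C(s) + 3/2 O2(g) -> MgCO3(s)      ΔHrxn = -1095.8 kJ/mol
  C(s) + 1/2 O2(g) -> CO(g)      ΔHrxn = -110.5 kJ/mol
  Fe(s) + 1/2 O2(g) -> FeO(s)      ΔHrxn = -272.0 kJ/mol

ΔHrxn = -904.2 kJ/mol

equation 1 × 3/2: (3/2)·(-1095.8) = -1643.7 kJ/mol
equation 2 reversed and × 3: (-3)·(-110.5) = +331.5 kJ/mol
equation 3 reversed and × 3/2: (-3/2)·(-272.0) = +408.0 kJ/mol
Summing the manipulated equations, ΔHrxn = (-1643.7) + (+331.5) + (+408.0) = -904.2 kJ/mol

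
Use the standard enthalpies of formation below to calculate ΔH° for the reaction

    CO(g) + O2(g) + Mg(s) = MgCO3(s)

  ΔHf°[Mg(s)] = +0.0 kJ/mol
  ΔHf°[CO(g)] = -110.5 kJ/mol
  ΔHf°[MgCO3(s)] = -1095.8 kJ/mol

ΔH° = -985.3 kJ/mol

Products: 1·(-1095.8) = -1095.8
Reactants: 1·(-110.5) + 1·(+0.0) + 1·(+0.0) = -110.5
ΔH° = (-1095.8) − (-110.5) = -985.3 kJ/mol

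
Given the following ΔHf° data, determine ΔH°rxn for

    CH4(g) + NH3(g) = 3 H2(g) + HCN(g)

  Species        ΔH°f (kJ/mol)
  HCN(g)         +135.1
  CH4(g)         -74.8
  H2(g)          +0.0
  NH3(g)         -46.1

Products: 3·(+0.0) + 1·(+135.1) = +135.1
Reactants: 1·(-74.8) + 1·(-46.1) = -120.9
ΔH°rxn = (+135.1) − (-120.9) = 256.0 kJ/mol

ΔH°rxn = 256.0 kJ/mol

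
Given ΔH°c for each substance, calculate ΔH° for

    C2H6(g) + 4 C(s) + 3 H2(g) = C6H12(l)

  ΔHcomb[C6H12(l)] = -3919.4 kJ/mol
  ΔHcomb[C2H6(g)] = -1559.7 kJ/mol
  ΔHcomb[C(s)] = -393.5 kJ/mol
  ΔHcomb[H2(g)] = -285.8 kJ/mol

Using ΔH = Σ nΔHc°(reactants) − Σ nΔHc°(products):
= [1·(-1559.7) + 4·(-393.5) + 3·(-285.8)] − [1·(-3919.4)]
= -71.7 kJ/mol

ΔH° = -71.7 kJ/mol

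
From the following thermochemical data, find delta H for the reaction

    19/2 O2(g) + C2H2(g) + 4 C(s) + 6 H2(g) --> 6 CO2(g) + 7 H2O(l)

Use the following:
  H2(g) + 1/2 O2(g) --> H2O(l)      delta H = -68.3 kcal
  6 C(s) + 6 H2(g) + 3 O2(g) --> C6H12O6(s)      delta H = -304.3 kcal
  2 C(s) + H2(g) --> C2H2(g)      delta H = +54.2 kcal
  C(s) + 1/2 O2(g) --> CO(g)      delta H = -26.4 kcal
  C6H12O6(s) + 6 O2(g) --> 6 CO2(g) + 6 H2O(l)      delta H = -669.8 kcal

delta H = -1096.6 kcal

equation 1 as written: -68.3 kcal
equation 2 as written: -304.3 kcal
equation 3 reversed (C2H2(g) must end up as a reactant): -54.2 kcal
equation 4: not needed (CO(g) appears nowhere else).
equation 5 as written (CO2(g) already on the product side): -669.8 kcal
delta H = (-68.3) + (-304.3) + (-54.2) + (-669.8) = -1096.6 kcal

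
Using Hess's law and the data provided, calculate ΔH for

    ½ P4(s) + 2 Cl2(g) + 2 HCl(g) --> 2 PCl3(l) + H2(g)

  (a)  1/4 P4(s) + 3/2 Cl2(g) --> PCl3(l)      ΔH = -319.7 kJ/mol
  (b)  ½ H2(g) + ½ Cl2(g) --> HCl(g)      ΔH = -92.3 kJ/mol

ΔH = -454.8 kJ/mol

(a) × 2: (2)·(-319.7) = -639.4 kJ/mol
(b) reversed and × 2: (-2)·(-92.3) = +184.6 kJ/mol
Summing the manipulated equations, ΔH = (2)·(-319.7) + (-2)·(-92.3) = -454.8 kJ/mol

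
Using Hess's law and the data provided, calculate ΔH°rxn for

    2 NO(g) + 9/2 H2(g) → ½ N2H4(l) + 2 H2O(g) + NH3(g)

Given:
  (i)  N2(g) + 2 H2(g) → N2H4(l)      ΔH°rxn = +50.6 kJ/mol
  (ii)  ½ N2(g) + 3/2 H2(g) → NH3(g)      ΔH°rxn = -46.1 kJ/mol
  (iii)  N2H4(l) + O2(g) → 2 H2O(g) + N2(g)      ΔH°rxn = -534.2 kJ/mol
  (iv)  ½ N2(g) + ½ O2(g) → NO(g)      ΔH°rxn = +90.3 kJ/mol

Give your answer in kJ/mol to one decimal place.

(i) × 3/2: (3/2)·(+50.6) = +75.9 kJ/mol
(ii) as written (NH3(g) already on the product side): -46.1 kJ/mol
(iii) as written (H2O(g) already on the product side): -534.2 kJ/mol
(iv) reversed and × 2 (NO(g) must end up as a reactant; scale by 2 for the 2 NO(g)): (-2)·(+90.3) = -180.6 kJ/mol
ΔH°rxn = (+75.9) + (-46.1) + (-534.2) + (-180.6) = -685.0 kJ/mol

ΔH°rxn = -685.0 kJ/mol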